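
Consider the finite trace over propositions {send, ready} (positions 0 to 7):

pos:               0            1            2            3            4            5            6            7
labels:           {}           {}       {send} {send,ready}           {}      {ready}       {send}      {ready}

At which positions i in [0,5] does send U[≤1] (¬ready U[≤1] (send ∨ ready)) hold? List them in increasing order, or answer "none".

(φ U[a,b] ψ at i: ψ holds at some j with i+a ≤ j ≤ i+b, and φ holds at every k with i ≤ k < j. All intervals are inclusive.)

1, 2, 3, 4, 5

Evaluate at each i in [0,5]:
  i=0: ✗ (lhs fails at k=0 before rhs at j=1)
  i=1: ✓ (rhs at j=1)
  i=2: ✓ (rhs at j=2)
  i=3: ✓ (rhs at j=3)
  i=4: ✓ (rhs at j=4)
  i=5: ✓ (rhs at j=5)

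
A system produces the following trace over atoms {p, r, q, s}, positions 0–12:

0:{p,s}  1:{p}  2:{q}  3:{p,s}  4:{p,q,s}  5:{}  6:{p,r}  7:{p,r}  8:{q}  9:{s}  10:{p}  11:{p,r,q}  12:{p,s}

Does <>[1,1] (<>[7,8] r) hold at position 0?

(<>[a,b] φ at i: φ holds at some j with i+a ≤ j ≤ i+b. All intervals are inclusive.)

False

Check <>[7,8] r at each j in [1,1]:
  j=1: fails (none in [8,9])
No position in the window satisfies it → formula fails.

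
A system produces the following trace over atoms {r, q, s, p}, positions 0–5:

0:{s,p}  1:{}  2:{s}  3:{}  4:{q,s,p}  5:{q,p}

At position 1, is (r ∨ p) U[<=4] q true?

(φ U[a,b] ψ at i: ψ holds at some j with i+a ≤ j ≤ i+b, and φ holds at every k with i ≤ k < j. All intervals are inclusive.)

Need some j in [1,5] with q, and (r ∨ p) at every k in [1,j-1].
  j=1: q false.
  j=2: q false.
  j=3: q false.
  j=4: q holds, but (r ∨ p) fails at k=1 → not this j.
  j=5: q holds, but (r ∨ p) fails at k=1 → not this j.
No j in the window works → until fails.

Does not hold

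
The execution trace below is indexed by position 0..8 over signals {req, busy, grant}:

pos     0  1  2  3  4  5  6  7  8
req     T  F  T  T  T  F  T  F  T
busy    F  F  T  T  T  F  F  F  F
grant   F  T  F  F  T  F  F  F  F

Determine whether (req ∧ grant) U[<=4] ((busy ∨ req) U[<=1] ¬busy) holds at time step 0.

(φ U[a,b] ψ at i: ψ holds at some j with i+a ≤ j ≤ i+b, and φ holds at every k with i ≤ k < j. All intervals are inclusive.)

Yes

Need some j in [0,4] with ((busy ∨ req) U[<=1] ¬busy), and (req ∧ grant) at every k in [0,j-1].
  j=0: ((busy ∨ req) U[<=1] ¬busy) holds; no prefix to check → satisfied.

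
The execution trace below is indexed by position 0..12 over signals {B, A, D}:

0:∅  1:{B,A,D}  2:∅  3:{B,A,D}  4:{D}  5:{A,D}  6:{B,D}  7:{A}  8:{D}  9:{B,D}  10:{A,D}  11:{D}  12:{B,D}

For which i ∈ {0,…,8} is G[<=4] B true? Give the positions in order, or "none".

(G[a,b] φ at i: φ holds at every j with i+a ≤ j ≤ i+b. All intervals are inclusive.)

Evaluate at each i in [0,8]:
  i=0: ✗ (fails at j=0)
  i=1: ✗ (fails at j=2)
  i=2: ✗ (fails at j=2)
  i=3: ✗ (fails at j=4)
  i=4: ✗ (fails at j=4)
  i=5: ✗ (fails at j=5)
  i=6: ✗ (fails at j=7)
  i=7: ✗ (fails at j=7)
  i=8: ✗ (fails at j=8)

none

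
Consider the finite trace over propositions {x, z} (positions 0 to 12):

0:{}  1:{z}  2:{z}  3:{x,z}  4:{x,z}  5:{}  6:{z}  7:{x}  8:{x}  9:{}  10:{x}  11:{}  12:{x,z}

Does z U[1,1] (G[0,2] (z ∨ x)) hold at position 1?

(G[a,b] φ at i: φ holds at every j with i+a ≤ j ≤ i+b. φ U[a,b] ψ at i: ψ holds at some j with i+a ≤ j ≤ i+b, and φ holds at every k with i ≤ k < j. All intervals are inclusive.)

Need some j in [2,2] with G[0,2] (z ∨ x), and z at every k in [1,j-1].
  j=2: G[0,2] (z ∨ x) holds; z holds at every k in [1,1] → satisfied.

Holds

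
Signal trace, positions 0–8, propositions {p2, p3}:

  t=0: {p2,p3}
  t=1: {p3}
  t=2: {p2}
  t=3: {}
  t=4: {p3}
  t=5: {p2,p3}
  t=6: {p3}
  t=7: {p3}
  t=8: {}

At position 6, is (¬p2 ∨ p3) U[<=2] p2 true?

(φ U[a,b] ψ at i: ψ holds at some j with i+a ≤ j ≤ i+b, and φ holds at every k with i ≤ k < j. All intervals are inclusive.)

False

Need some j in [6,8] with p2, and (¬p2 ∨ p3) at every k in [6,j-1].
  j=6: p2 false.
  j=7: p2 false.
  j=8: p2 false.
No j in the window works → until fails.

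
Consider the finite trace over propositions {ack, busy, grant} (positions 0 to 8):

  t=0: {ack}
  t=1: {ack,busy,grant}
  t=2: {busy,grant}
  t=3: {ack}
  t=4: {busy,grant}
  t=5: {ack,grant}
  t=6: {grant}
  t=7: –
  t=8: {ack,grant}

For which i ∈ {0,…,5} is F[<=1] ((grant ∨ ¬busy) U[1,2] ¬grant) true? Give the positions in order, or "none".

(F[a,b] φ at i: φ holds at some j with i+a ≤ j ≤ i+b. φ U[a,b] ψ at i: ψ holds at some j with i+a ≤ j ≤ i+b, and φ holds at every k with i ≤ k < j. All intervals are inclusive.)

Evaluate at each i in [0,5]:
  i=0: ✓ (witness j=1)
  i=1: ✓ (witness j=1)
  i=2: ✓ (witness j=2)
  i=3: ✗ (none in [3,4])
  i=4: ✓ (witness j=5)
  i=5: ✓ (witness j=5)

0, 1, 2, 4, 5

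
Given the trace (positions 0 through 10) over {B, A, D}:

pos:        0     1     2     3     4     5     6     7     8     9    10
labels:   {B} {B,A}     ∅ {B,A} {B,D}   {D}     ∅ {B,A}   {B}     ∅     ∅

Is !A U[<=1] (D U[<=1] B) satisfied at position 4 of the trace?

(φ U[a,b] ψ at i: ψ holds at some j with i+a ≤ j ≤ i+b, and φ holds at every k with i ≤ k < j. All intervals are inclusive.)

Holds

Need some j in [4,5] with (D U[<=1] B), and !A at every k in [4,j-1].
  j=4: (D U[<=1] B) holds; no prefix to check → satisfied.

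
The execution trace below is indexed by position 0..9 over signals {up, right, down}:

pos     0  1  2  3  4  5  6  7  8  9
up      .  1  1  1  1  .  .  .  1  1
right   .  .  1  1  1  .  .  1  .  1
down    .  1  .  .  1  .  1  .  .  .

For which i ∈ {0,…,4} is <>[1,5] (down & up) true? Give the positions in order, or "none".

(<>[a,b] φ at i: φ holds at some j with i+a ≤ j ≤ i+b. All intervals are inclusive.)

Evaluate at each i in [0,4]:
  i=0: ✓ (witness j=1)
  i=1: ✓ (witness j=4)
  i=2: ✓ (witness j=4)
  i=3: ✓ (witness j=4)
  i=4: ✗ (none in [5,9])

0, 1, 2, 3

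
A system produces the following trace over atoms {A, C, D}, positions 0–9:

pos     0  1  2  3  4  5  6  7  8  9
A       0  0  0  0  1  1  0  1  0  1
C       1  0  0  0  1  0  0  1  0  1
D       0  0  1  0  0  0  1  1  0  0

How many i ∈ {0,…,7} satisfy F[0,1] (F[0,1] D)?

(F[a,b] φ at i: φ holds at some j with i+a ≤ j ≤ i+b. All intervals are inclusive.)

Evaluate at each i in [0,7]:
  i=0: ✓ (witness j=1)
  i=1: ✓ (witness j=1)
  i=2: ✓ (witness j=2)
  i=3: ✗ (none in [3,4])
  i=4: ✓ (witness j=5)
  i=5: ✓ (witness j=5)
  i=6: ✓ (witness j=6)
  i=7: ✓ (witness j=7)
Positions where it holds: {0, 1, 2, 4, 5, 6, 7} → 7.

7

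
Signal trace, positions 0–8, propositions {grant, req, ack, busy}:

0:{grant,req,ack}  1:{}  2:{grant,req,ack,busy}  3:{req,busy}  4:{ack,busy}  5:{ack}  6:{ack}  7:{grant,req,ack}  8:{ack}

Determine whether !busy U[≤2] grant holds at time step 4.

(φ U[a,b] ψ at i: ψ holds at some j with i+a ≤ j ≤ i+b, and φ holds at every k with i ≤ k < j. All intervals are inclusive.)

Need some j in [4,6] with grant, and !busy at every k in [4,j-1].
  j=4: grant false.
  j=5: grant false.
  j=6: grant false.
No j in the window works → until fails.

Does not hold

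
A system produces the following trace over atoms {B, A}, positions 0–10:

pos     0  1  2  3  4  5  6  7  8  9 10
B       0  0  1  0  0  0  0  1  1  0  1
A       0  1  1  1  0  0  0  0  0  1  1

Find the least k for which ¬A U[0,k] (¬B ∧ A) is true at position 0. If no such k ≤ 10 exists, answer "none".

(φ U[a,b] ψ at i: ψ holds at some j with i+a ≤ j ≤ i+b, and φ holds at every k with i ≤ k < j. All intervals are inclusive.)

Need earliest j ≥ 0 with (¬B ∧ A), and ¬A at every k in [0,j-1].
  j=0: rhs fails.
  j=1: rhs holds; lhs holds on [0,0]. k = 1.

1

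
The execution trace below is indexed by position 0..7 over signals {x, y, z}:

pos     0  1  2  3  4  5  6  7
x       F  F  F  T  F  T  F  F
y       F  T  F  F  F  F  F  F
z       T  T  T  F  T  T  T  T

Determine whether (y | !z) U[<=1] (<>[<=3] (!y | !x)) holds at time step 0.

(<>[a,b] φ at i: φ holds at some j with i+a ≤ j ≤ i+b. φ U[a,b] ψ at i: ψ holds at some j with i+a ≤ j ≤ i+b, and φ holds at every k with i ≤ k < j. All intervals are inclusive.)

Holds

Need some j in [0,1] with <>[<=3] (!y | !x), and (y | !z) at every k in [0,j-1].
  j=0: <>[<=3] (!y | !x) holds; no prefix to check → satisfied.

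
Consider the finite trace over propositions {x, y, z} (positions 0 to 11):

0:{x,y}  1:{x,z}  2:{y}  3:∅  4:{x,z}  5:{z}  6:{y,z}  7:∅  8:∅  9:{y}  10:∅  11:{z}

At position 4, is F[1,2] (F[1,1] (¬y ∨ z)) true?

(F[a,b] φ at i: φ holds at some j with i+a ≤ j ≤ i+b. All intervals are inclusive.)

True

Check F[1,1] (¬y ∨ z) at each j in [5,6]:
  j=5: holds (witness at 6)
  j=6: holds (witness at 7)
Found at j=5 → formula holds.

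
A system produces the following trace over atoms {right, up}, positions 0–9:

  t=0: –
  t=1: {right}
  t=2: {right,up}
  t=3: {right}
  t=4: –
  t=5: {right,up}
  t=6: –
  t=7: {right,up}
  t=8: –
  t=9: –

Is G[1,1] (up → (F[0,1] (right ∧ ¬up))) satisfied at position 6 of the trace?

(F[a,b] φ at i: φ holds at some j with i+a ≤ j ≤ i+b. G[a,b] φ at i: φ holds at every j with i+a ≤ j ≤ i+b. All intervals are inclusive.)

False

Check (up → (F[0,1] (right ∧ ¬up))) at every j in [7,7]:
  j=7: antecedent true; consequent fails (none in [7,8]) → ✗
Fails at j=7 → formula fails.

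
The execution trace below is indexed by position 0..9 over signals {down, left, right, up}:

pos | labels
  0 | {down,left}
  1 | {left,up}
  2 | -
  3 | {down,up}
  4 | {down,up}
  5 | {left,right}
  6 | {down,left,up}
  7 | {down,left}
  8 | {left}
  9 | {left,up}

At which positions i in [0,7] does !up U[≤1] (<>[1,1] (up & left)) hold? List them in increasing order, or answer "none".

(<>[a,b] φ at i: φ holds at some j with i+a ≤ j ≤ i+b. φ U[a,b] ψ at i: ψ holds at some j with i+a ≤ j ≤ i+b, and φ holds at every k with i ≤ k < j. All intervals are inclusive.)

Evaluate at each i in [0,7]:
  i=0: ✓ (rhs at j=0)
  i=1: ✗ (no rhs in [1,2])
  i=2: ✗ (no rhs in [2,3])
  i=3: ✗ (no rhs in [3,4])
  i=4: ✗ (lhs fails at k=4 before rhs at j=5)
  i=5: ✓ (rhs at j=5)
  i=6: ✗ (no rhs in [6,7])
  i=7: ✓ (rhs at j=8; lhs holds on [7,7])

0, 5, 7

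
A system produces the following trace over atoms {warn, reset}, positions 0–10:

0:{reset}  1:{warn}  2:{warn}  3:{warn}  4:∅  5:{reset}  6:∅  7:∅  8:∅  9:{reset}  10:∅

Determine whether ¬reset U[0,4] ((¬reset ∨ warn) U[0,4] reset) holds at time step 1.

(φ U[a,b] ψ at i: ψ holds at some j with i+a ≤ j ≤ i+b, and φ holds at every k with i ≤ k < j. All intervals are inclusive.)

Holds

Need some j in [1,5] with ((¬reset ∨ warn) U[0,4] reset), and ¬reset at every k in [1,j-1].
  j=1: ((¬reset ∨ warn) U[0,4] reset) holds; no prefix to check → satisfied.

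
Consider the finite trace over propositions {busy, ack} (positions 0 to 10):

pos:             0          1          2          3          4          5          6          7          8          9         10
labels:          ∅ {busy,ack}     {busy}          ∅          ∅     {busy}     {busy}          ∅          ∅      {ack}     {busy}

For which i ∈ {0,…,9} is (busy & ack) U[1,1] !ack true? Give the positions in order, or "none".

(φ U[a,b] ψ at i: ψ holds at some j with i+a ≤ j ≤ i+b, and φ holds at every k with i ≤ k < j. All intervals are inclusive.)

Evaluate at each i in [0,9]:
  i=0: ✗ (no rhs in [1,1])
  i=1: ✓ (rhs at j=2; lhs holds on [1,1])
  i=2: ✗ (lhs fails at k=2 before rhs at j=3)
  i=3: ✗ (lhs fails at k=3 before rhs at j=4)
  i=4: ✗ (lhs fails at k=4 before rhs at j=5)
  i=5: ✗ (lhs fails at k=5 before rhs at j=6)
  i=6: ✗ (lhs fails at k=6 before rhs at j=7)
  i=7: ✗ (lhs fails at k=7 before rhs at j=8)
  i=8: ✗ (no rhs in [9,9])
  i=9: ✗ (lhs fails at k=9 before rhs at j=10)

1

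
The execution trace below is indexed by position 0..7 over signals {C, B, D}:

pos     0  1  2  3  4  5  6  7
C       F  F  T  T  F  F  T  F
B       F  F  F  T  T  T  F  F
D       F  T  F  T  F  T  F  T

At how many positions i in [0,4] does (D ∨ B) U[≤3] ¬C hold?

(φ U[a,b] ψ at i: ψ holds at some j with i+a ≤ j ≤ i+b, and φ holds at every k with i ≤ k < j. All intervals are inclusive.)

Evaluate at each i in [0,4]:
  i=0: ✓ (rhs at j=0)
  i=1: ✓ (rhs at j=1)
  i=2: ✗ (lhs fails at k=2 before rhs at j=4)
  i=3: ✓ (rhs at j=4; lhs holds on [3,3])
  i=4: ✓ (rhs at j=4)
Positions where it holds: {0, 1, 3, 4} → 4.

4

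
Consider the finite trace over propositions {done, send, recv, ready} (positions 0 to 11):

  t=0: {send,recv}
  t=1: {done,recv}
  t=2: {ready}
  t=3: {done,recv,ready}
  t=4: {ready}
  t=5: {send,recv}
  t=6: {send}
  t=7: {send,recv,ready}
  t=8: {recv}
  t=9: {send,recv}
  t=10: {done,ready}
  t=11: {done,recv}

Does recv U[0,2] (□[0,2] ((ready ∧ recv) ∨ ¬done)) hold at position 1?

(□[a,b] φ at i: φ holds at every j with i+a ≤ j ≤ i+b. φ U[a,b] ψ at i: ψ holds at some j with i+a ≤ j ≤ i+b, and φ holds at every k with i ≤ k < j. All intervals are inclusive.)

Yes

Need some j in [1,3] with □[0,2] ((ready ∧ recv) ∨ ¬done), and recv at every k in [1,j-1].
  j=1: □[0,2] ((ready ∧ recv) ∨ ¬done) — fails at 1.
  j=2: □[0,2] ((ready ∧ recv) ∨ ¬done) holds; recv holds at every k in [1,1] → satisfied.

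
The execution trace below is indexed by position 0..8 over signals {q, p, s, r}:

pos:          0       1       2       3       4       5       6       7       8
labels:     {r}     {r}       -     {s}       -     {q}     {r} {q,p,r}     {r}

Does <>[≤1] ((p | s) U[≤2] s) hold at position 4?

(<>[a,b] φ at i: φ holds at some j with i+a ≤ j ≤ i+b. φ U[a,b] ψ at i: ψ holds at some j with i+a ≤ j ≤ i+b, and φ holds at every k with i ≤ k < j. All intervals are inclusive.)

Check ((p | s) U[≤2] s) at each j in [4,5]:
  j=4: fails
  j=5: fails
No position in the window satisfies it → formula fails.

Does not hold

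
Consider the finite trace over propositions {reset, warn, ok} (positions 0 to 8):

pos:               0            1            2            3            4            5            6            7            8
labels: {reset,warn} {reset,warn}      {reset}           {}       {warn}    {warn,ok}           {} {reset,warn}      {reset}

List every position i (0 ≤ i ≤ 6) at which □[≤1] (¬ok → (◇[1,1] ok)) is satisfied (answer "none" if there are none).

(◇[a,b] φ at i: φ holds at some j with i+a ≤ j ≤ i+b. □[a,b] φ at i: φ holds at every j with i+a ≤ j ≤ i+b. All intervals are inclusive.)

Evaluate at each i in [0,6]:
  i=0: ✗ (fails at j=0)
  i=1: ✗ (fails at j=1)
  i=2: ✗ (fails at j=2)
  i=3: ✗ (fails at j=3)
  i=4: ✓ (all of [4,5])
  i=5: ✗ (fails at j=6)
  i=6: ✗ (fails at j=6)

4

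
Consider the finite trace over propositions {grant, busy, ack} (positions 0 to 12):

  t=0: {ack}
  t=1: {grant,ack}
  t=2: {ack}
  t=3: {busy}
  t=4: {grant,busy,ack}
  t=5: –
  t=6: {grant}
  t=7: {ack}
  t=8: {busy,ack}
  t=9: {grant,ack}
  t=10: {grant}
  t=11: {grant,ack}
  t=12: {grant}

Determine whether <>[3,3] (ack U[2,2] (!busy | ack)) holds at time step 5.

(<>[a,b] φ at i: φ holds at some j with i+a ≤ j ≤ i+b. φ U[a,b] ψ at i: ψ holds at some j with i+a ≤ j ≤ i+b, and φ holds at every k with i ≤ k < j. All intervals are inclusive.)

Yes

Check (ack U[2,2] (!busy | ack)) at each j in [8,8]:
  j=8: holds
Found at j=8 → formula holds.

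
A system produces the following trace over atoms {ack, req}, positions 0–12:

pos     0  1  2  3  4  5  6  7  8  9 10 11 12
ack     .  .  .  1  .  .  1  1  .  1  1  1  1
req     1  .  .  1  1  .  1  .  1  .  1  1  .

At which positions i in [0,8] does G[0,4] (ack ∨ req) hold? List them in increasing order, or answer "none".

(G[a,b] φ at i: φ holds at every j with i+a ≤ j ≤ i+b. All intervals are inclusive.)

Evaluate at each i in [0,8]:
  i=0: ✗ (fails at j=1)
  i=1: ✗ (fails at j=1)
  i=2: ✗ (fails at j=2)
  i=3: ✗ (fails at j=5)
  i=4: ✗ (fails at j=5)
  i=5: ✗ (fails at j=5)
  i=6: ✓ (all of [6,10])
  i=7: ✓ (all of [7,11])
  i=8: ✓ (all of [8,12])

6, 7, 8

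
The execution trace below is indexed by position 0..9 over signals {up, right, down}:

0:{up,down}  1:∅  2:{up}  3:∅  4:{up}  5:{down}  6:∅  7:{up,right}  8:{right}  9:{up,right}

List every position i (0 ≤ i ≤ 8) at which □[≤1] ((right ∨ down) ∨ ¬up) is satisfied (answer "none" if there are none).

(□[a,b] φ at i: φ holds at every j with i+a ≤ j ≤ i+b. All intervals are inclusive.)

0, 5, 6, 7, 8

Evaluate at each i in [0,8]:
  i=0: ✓ (all of [0,1])
  i=1: ✗ (fails at j=2)
  i=2: ✗ (fails at j=2)
  i=3: ✗ (fails at j=4)
  i=4: ✗ (fails at j=4)
  i=5: ✓ (all of [5,6])
  i=6: ✓ (all of [6,7])
  i=7: ✓ (all of [7,8])
  i=8: ✓ (all of [8,9])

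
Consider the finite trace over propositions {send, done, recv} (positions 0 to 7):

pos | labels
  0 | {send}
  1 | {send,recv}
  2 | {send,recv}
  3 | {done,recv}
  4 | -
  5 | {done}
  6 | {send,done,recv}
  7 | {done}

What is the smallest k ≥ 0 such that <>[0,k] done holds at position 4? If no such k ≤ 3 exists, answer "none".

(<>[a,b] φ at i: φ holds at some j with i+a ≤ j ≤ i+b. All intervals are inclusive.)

1

Scan j = 4,5,… for done:
  j=4: fails
  j=5: holds
First hit at j=5, so smallest k = 5-4 = 1.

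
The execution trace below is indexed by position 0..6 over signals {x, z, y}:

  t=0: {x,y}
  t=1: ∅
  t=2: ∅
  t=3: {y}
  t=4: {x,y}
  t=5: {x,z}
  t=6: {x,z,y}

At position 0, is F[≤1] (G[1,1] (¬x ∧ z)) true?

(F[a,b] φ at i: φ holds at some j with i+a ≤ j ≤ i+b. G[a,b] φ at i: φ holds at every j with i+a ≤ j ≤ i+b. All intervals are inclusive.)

Check G[1,1] (¬x ∧ z) at each j in [0,1]:
  j=0: fails at 1
  j=1: fails at 2
No position in the window satisfies it → formula fails.

No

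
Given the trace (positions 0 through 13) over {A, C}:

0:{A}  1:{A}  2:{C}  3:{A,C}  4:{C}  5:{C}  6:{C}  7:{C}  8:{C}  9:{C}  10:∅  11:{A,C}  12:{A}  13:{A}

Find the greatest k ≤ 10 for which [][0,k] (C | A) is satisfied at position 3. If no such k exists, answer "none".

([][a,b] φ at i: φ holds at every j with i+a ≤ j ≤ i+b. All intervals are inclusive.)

6

(C | A) must hold from j=3 onward; find where it first fails.
  j=3: holds
  j=4: holds
  j=5: holds
  j=6: holds
  j=7: holds
  j=8: holds
  j=9: holds
  j=10: fails
Holds on [3,9], so largest k = 6.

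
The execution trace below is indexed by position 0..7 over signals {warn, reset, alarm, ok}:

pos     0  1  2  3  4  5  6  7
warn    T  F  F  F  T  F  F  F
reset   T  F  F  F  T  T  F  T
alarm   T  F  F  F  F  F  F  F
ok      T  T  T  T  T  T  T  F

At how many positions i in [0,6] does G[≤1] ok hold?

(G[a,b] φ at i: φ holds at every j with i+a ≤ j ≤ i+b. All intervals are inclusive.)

6

Evaluate at each i in [0,6]:
  i=0: ✓ (all of [0,1])
  i=1: ✓ (all of [1,2])
  i=2: ✓ (all of [2,3])
  i=3: ✓ (all of [3,4])
  i=4: ✓ (all of [4,5])
  i=5: ✓ (all of [5,6])
  i=6: ✗ (fails at j=7)
Positions where it holds: {0, 1, 2, 3, 4, 5} → 6.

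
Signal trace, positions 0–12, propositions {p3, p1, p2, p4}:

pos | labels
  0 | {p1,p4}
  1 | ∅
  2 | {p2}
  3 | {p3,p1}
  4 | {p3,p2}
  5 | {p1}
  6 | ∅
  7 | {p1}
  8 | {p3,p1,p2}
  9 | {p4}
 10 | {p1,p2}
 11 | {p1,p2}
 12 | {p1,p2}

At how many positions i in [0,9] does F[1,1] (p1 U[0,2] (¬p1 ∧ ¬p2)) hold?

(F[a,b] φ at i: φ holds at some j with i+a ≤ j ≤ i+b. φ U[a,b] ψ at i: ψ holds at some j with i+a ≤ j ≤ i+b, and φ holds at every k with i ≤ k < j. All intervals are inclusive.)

Evaluate at each i in [0,9]:
  i=0: ✓ (witness j=1)
  i=1: ✗ (none in [2,2])
  i=2: ✗ (none in [3,3])
  i=3: ✗ (none in [4,4])
  i=4: ✓ (witness j=5)
  i=5: ✓ (witness j=6)
  i=6: ✓ (witness j=7)
  i=7: ✓ (witness j=8)
  i=8: ✓ (witness j=9)
  i=9: ✗ (none in [10,10])
Positions where it holds: {0, 4, 5, 6, 7, 8} → 6.

6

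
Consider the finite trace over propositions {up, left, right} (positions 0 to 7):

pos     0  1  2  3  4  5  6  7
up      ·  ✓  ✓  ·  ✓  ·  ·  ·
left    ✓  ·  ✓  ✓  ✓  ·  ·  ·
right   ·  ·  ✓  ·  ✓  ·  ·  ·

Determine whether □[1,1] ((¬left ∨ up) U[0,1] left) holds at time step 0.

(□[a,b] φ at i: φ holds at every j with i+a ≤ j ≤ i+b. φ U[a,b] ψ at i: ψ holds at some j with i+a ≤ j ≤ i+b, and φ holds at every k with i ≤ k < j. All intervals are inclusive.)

Yes

Check ((¬left ∨ up) U[0,1] left) at every j in [1,1]:
  j=1: holds
All positions satisfy it → formula holds.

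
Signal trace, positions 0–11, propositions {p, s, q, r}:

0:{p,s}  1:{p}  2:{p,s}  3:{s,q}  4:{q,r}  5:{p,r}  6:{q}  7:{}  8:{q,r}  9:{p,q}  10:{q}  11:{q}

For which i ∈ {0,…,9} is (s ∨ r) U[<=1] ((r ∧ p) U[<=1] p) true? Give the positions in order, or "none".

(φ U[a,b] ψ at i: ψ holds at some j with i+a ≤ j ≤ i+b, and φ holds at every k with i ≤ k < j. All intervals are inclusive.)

Evaluate at each i in [0,9]:
  i=0: ✓ (rhs at j=0)
  i=1: ✓ (rhs at j=1)
  i=2: ✓ (rhs at j=2)
  i=3: ✗ (no rhs in [3,4])
  i=4: ✓ (rhs at j=5; lhs holds on [4,4])
  i=5: ✓ (rhs at j=5)
  i=6: ✗ (no rhs in [6,7])
  i=7: ✗ (no rhs in [7,8])
  i=8: ✓ (rhs at j=9; lhs holds on [8,8])
  i=9: ✓ (rhs at j=9)

0, 1, 2, 4, 5, 8, 9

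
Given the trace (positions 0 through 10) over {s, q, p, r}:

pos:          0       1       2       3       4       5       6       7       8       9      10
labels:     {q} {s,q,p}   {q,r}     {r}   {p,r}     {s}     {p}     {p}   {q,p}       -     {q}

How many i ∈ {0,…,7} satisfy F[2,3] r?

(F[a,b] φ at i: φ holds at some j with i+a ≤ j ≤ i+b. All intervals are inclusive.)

3

Evaluate at each i in [0,7]:
  i=0: ✓ (witness j=2)
  i=1: ✓ (witness j=3)
  i=2: ✓ (witness j=4)
  i=3: ✗ (none in [5,6])
  i=4: ✗ (none in [6,7])
  i=5: ✗ (none in [7,8])
  i=6: ✗ (none in [8,9])
  i=7: ✗ (none in [9,10])
Positions where it holds: {0, 1, 2} → 3.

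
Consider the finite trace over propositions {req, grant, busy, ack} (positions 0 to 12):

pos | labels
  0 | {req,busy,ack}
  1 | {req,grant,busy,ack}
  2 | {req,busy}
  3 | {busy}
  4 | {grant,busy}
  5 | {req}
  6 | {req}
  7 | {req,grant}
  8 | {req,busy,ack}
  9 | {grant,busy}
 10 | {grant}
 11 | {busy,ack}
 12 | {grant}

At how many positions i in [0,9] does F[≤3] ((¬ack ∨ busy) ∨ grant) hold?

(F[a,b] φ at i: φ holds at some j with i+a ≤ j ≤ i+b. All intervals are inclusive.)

Evaluate at each i in [0,9]:
  i=0: ✓ (witness j=0)
  i=1: ✓ (witness j=1)
  i=2: ✓ (witness j=2)
  i=3: ✓ (witness j=3)
  i=4: ✓ (witness j=4)
  i=5: ✓ (witness j=5)
  i=6: ✓ (witness j=6)
  i=7: ✓ (witness j=7)
  i=8: ✓ (witness j=8)
  i=9: ✓ (witness j=9)
Positions where it holds: {0, 1, 2, 3, 4, 5, 6, 7, 8, 9} → 10.

10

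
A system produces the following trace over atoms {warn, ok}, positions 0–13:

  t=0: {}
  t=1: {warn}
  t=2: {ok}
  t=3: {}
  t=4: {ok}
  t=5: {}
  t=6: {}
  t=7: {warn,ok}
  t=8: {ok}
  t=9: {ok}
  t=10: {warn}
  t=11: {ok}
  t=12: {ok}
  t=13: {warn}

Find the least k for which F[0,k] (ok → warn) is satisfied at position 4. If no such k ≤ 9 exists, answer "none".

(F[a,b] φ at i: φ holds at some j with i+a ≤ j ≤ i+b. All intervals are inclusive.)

1

Scan j = 4,5,… for (ok → warn):
  j=4: fails
  j=5: holds
First hit at j=5, so smallest k = 5-4 = 1.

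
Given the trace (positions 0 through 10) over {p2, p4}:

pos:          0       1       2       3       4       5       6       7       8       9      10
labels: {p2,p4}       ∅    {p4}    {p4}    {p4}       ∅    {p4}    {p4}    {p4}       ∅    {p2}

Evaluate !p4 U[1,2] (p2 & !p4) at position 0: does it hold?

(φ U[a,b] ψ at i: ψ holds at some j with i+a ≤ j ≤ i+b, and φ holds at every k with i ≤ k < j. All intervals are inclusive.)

Does not hold

Need some j in [1,2] with (p2 & !p4), and !p4 at every k in [0,j-1].
  j=1: (p2 & !p4) false.
  j=2: (p2 & !p4) false.
No j in the window works → until fails.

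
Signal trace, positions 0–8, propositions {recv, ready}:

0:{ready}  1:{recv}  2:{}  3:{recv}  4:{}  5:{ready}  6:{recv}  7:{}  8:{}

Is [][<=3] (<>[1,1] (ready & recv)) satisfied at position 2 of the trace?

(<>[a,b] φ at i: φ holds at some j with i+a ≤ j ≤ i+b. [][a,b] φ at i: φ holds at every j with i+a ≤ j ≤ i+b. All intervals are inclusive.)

Check <>[1,1] (ready & recv) at every j in [2,5]:
  j=2: fails (none in [3,3])
  j=3: fails (none in [4,4])
  j=4: fails (none in [5,5])
  j=5: fails (none in [6,6])
Fails at j=2 → formula fails.

Does not hold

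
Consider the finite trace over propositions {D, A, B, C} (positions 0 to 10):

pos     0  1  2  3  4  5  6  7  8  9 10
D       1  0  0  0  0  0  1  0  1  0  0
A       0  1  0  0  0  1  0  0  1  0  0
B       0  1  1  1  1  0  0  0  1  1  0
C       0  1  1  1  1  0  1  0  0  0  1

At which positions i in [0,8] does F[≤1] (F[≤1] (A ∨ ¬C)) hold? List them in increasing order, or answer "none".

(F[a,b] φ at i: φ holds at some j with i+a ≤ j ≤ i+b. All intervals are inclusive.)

0, 1, 3, 4, 5, 6, 7, 8

Evaluate at each i in [0,8]:
  i=0: ✓ (witness j=0)
  i=1: ✓ (witness j=1)
  i=2: ✗ (none in [2,3])
  i=3: ✓ (witness j=4)
  i=4: ✓ (witness j=4)
  i=5: ✓ (witness j=5)
  i=6: ✓ (witness j=6)
  i=7: ✓ (witness j=7)
  i=8: ✓ (witness j=8)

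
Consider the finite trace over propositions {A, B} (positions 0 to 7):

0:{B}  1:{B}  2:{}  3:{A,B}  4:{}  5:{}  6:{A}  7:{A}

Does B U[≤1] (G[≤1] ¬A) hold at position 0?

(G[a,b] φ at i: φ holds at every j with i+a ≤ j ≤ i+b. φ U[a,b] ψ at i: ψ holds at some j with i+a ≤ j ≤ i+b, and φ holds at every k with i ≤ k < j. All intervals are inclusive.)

Yes

Need some j in [0,1] with G[≤1] ¬A, and B at every k in [0,j-1].
  j=0: G[≤1] ¬A holds; no prefix to check → satisfied.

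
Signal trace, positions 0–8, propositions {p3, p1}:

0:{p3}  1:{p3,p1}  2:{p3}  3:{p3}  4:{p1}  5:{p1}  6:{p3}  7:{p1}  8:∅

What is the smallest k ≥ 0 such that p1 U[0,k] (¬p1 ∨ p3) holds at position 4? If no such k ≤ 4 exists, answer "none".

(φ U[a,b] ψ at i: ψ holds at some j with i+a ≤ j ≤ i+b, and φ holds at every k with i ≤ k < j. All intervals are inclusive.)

Need earliest j ≥ 4 with (¬p1 ∨ p3), and p1 at every k in [4,j-1].
  j=4: rhs fails.
  j=5: rhs fails.
  j=6: rhs holds; lhs holds on [4,5]. k = 2.

2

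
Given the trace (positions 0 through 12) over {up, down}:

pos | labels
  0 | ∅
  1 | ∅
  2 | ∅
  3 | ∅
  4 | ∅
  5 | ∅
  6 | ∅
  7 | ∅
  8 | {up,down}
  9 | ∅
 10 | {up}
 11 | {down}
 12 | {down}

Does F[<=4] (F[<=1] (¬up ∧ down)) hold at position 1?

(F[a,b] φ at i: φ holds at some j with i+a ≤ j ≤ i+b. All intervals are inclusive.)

Does not hold

Check F[<=1] (¬up ∧ down) at each j in [1,5]:
  j=1: fails (none in [1,2])
  j=2: fails (none in [2,3])
  j=3: fails (none in [3,4])
  j=4: fails (none in [4,5])
  j=5: fails (none in [5,6])
No position in the window satisfies it → formula fails.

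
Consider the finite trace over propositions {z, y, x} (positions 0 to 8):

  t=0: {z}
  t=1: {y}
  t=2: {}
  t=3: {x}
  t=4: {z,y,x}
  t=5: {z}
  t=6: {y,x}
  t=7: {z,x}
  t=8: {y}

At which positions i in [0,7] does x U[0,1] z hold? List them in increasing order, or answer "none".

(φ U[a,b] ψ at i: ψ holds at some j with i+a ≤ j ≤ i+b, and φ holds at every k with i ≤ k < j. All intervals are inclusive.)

Evaluate at each i in [0,7]:
  i=0: ✓ (rhs at j=0)
  i=1: ✗ (no rhs in [1,2])
  i=2: ✗ (no rhs in [2,3])
  i=3: ✓ (rhs at j=4; lhs holds on [3,3])
  i=4: ✓ (rhs at j=4)
  i=5: ✓ (rhs at j=5)
  i=6: ✓ (rhs at j=7; lhs holds on [6,6])
  i=7: ✓ (rhs at j=7)

0, 3, 4, 5, 6, 7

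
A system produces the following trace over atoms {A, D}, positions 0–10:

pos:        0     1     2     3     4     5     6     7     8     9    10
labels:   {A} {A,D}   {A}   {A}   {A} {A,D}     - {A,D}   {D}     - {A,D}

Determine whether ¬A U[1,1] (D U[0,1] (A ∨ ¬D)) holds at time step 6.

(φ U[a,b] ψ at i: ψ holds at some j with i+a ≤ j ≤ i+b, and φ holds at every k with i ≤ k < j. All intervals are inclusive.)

Need some j in [7,7] with (D U[0,1] (A ∨ ¬D)), and ¬A at every k in [6,j-1].
  j=7: (D U[0,1] (A ∨ ¬D)) holds; ¬A holds at every k in [6,6] → satisfied.

Yes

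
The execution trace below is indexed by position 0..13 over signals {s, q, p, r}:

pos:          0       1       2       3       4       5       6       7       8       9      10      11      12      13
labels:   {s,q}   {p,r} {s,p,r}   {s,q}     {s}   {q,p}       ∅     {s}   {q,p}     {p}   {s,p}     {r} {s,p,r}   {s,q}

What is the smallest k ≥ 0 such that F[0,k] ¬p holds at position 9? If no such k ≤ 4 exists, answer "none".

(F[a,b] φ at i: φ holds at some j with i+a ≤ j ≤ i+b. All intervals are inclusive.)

Scan j = 9,10,… for ¬p:
  j=9: fails
  j=10: fails
  j=11: holds
First hit at j=11, so smallest k = 11-9 = 2.

2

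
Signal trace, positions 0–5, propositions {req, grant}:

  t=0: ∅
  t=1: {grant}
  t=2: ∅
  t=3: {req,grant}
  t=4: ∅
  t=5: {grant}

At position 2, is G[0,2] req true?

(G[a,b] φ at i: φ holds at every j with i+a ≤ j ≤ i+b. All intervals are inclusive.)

False

Check req at every j in [2,4]:
  j=2: false
  j=3: true
  j=4: false
Fails at j=2 → formula fails.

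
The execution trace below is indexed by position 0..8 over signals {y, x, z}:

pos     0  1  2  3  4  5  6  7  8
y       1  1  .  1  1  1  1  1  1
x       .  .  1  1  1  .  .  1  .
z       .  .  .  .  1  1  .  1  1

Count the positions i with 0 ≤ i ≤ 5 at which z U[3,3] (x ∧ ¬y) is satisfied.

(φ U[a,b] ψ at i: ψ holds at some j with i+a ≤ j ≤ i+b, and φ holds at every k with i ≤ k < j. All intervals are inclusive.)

Evaluate at each i in [0,5]:
  i=0: ✗ (no rhs in [3,3])
  i=1: ✗ (no rhs in [4,4])
  i=2: ✗ (no rhs in [5,5])
  i=3: ✗ (no rhs in [6,6])
  i=4: ✗ (no rhs in [7,7])
  i=5: ✗ (no rhs in [8,8])
Positions where it holds: {} → 0.

0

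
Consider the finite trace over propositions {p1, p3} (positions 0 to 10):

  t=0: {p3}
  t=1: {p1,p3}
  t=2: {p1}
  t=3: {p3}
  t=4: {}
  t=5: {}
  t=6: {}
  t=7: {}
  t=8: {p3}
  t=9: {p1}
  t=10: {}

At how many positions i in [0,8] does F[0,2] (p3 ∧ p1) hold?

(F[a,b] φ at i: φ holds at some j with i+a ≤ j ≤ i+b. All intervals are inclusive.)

2

Evaluate at each i in [0,8]:
  i=0: ✓ (witness j=1)
  i=1: ✓ (witness j=1)
  i=2: ✗ (none in [2,4])
  i=3: ✗ (none in [3,5])
  i=4: ✗ (none in [4,6])
  i=5: ✗ (none in [5,7])
  i=6: ✗ (none in [6,8])
  i=7: ✗ (none in [7,9])
  i=8: ✗ (none in [8,10])
Positions where it holds: {0, 1} → 2.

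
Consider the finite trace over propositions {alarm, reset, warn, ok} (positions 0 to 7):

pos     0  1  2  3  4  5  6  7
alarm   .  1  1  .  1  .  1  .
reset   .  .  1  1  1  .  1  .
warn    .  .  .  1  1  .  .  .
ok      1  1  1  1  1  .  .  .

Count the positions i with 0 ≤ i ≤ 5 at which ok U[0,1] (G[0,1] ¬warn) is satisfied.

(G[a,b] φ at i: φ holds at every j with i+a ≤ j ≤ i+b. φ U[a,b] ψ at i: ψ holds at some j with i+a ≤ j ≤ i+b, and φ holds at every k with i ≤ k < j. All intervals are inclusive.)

Evaluate at each i in [0,5]:
  i=0: ✓ (rhs at j=0)
  i=1: ✓ (rhs at j=1)
  i=2: ✗ (no rhs in [2,3])
  i=3: ✗ (no rhs in [3,4])
  i=4: ✓ (rhs at j=5; lhs holds on [4,4])
  i=5: ✓ (rhs at j=5)
Positions where it holds: {0, 1, 4, 5} → 4.

4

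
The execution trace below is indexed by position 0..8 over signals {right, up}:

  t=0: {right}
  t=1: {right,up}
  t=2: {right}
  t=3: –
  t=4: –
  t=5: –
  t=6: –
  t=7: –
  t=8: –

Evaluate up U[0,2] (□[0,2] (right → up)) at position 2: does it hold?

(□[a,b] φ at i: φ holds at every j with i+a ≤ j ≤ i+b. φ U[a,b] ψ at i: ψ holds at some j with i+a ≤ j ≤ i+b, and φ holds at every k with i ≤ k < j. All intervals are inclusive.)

Need some j in [2,4] with □[0,2] (right → up), and up at every k in [2,j-1].
  j=2: □[0,2] (right → up) — fails at 2.
  j=3: □[0,2] (right → up) holds, but up fails at k=2 → not this j.
  j=4: □[0,2] (right → up) holds, but up fails at k=2 → not this j.
No j in the window works → until fails.

False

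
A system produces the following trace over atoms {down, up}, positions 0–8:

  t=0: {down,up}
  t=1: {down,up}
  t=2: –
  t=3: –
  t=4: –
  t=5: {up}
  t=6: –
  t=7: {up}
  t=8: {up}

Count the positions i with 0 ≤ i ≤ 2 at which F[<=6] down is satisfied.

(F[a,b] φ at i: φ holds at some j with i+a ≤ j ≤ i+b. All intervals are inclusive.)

Evaluate at each i in [0,2]:
  i=0: ✓ (witness j=0)
  i=1: ✓ (witness j=1)
  i=2: ✗ (none in [2,8])
Positions where it holds: {0, 1} → 2.

2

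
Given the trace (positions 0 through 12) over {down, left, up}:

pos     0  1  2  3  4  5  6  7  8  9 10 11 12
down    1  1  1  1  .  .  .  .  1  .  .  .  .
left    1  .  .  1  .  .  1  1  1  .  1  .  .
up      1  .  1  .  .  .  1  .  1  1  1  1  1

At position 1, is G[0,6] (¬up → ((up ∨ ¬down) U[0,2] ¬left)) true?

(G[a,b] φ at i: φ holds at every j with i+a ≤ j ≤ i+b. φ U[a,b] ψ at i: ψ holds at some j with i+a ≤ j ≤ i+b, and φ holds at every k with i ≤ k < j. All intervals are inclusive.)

Check (¬up → ((up ∨ ¬down) U[0,2] ¬left)) at every j in [1,7]:
  j=1: antecedent true; consequent holds → ✓
  j=2: antecedent false → ✓
  j=3: antecedent true; consequent fails → ✗
  j=4: antecedent true; consequent holds → ✓
  j=5: antecedent true; consequent holds → ✓
  j=6: antecedent false → ✓
  j=7: antecedent true; consequent holds → ✓
Fails at j=3 → formula fails.

No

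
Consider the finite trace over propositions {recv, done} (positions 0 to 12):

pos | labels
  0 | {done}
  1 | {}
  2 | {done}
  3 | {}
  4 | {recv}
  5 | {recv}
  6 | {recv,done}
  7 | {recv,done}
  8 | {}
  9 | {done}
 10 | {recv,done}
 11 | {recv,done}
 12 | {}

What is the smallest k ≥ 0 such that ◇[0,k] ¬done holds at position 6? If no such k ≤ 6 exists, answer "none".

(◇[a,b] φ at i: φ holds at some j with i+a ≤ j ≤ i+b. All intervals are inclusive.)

2

Scan j = 6,7,… for ¬done:
  j=6: fails
  j=7: fails
  j=8: holds
First hit at j=8, so smallest k = 8-6 = 2.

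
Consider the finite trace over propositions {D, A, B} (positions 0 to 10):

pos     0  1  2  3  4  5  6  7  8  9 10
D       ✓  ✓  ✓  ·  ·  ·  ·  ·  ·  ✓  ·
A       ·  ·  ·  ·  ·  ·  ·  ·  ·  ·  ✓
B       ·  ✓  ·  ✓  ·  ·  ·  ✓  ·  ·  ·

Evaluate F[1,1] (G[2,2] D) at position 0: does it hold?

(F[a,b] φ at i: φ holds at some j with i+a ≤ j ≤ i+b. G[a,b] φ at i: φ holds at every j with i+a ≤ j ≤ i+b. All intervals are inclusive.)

Check G[2,2] D at each j in [1,1]:
  j=1: fails at 3
No position in the window satisfies it → formula fails.

No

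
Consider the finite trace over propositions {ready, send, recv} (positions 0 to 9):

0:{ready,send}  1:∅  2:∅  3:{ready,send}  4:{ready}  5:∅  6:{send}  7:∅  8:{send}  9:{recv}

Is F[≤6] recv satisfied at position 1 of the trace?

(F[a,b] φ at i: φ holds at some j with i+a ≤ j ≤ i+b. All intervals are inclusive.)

False

Check recv at each j in [1,7]:
  j=1: false
  j=2: false
  j=3: false
  j=4: false
  j=5: false
  j=6: false
  j=7: false
No position in the window satisfies it → formula fails.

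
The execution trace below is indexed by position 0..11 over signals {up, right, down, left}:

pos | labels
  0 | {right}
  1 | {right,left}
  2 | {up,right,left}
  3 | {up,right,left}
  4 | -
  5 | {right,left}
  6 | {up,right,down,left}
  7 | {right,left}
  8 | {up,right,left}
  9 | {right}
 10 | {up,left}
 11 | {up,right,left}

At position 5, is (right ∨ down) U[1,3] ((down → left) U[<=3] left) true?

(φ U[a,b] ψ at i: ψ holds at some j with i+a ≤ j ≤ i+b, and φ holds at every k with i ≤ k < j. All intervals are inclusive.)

Yes

Need some j in [6,8] with ((down → left) U[<=3] left), and (right ∨ down) at every k in [5,j-1].
  j=6: ((down → left) U[<=3] left) holds; (right ∨ down) holds at every k in [5,5] → satisfied.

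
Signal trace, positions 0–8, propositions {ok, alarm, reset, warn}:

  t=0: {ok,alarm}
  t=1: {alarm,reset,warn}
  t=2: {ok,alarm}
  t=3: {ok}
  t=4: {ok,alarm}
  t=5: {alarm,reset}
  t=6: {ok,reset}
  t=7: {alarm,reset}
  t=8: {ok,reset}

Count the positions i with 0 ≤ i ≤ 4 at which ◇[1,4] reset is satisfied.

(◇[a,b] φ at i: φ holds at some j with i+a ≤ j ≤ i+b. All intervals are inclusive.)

5

Evaluate at each i in [0,4]:
  i=0: ✓ (witness j=1)
  i=1: ✓ (witness j=5)
  i=2: ✓ (witness j=5)
  i=3: ✓ (witness j=5)
  i=4: ✓ (witness j=5)
Positions where it holds: {0, 1, 2, 3, 4} → 5.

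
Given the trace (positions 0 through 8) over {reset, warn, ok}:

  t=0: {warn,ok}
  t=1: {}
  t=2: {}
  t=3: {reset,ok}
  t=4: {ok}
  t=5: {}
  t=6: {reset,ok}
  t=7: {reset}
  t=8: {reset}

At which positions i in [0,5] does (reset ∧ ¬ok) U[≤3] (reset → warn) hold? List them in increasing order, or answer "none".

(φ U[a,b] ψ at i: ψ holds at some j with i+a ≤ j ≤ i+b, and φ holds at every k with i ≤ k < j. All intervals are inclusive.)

Evaluate at each i in [0,5]:
  i=0: ✓ (rhs at j=0)
  i=1: ✓ (rhs at j=1)
  i=2: ✓ (rhs at j=2)
  i=3: ✗ (lhs fails at k=3 before rhs at j=4)
  i=4: ✓ (rhs at j=4)
  i=5: ✓ (rhs at j=5)

0, 1, 2, 4, 5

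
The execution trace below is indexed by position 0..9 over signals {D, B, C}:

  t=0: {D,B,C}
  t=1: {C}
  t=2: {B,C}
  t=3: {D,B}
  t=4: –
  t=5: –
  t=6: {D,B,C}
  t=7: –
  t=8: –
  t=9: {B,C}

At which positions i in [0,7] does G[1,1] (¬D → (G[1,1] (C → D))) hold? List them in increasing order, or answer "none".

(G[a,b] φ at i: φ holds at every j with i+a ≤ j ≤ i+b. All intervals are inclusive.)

1, 2, 3, 4, 5, 6

Evaluate at each i in [0,7]:
  i=0: ✗ (fails at j=1)
  i=1: ✓ (all of [2,2])
  i=2: ✓ (all of [3,3])
  i=3: ✓ (all of [4,4])
  i=4: ✓ (all of [5,5])
  i=5: ✓ (all of [6,6])
  i=6: ✓ (all of [7,7])
  i=7: ✗ (fails at j=8)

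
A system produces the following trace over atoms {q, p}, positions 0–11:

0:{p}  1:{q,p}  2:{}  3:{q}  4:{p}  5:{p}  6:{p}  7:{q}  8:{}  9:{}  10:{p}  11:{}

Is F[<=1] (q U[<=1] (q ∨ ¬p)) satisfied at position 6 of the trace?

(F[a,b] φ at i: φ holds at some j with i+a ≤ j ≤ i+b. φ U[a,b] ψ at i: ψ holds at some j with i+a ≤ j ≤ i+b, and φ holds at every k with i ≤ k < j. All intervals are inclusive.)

Check (q U[<=1] (q ∨ ¬p)) at each j in [6,7]:
  j=6: fails
  j=7: holds
Found at j=7 → formula holds.

Holds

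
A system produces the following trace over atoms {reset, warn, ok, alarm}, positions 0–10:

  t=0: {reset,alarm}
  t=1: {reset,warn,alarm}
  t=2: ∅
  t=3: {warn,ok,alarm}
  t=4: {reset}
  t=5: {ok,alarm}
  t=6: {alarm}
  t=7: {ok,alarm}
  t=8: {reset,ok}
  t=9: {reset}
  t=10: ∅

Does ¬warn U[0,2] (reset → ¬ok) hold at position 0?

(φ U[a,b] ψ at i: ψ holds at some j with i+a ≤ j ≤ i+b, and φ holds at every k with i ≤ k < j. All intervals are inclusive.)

Need some j in [0,2] with (reset → ¬ok), and ¬warn at every k in [0,j-1].
  j=0: (reset → ¬ok) holds; no prefix to check → satisfied.

Yes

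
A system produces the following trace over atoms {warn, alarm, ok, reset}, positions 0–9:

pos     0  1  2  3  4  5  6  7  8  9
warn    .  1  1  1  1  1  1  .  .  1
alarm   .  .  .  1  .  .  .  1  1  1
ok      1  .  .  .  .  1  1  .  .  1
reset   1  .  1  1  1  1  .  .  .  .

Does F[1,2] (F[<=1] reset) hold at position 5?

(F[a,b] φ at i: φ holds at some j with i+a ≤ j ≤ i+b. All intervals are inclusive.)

Does not hold

Check F[<=1] reset at each j in [6,7]:
  j=6: fails (none in [6,7])
  j=7: fails (none in [7,8])
No position in the window satisfies it → formula fails.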